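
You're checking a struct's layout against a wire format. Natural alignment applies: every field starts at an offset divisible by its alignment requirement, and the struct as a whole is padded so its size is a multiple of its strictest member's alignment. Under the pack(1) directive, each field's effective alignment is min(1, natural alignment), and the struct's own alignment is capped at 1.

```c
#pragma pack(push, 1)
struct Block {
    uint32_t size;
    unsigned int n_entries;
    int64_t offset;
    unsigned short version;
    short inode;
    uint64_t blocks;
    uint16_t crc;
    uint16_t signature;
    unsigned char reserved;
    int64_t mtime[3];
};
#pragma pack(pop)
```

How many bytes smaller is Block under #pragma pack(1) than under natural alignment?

7

natural layout:
  size at 0 (size 4, align 4) → ends 4
  n_entries at 4 (size 4, align 4) → ends 8
  offset at 8 (size 8, align 8) → ends 16
  version at 16 (size 2, align 2) → ends 18
  inode at 18 (size 2, align 2) → ends 20
  pad 4 to align 8 for blocks
  blocks at 24 (size 8, align 8) → ends 32
  crc at 32 (size 2, align 2) → ends 34
  signature at 34 (size 2, align 2) → ends 36
  reserved at 36 (size 1, align 1) → ends 37
  pad 3 to align 8 for mtime
  mtime at 40 (size 24, align 8) → ends 64
  total 64 bytes, alignment 8
packed(1) layout:
  size at 0 (size 4, align 1) → ends 4
  n_entries at 4 (size 4, align 1) → ends 8
  offset at 8 (size 8, align 1) → ends 16
  version at 16 (size 2, align 1) → ends 18
  inode at 18 (size 2, align 1) → ends 20
  blocks at 20 (size 8, align 1) → ends 28
  crc at 28 (size 2, align 1) → ends 30
  signature at 30 (size 2, align 1) → ends 32
  reserved at 32 (size 1, align 1) → ends 33
  mtime at 33 (size 24, align 1) → ends 57
  total 57 bytes, alignment 1
64 − 57 = 7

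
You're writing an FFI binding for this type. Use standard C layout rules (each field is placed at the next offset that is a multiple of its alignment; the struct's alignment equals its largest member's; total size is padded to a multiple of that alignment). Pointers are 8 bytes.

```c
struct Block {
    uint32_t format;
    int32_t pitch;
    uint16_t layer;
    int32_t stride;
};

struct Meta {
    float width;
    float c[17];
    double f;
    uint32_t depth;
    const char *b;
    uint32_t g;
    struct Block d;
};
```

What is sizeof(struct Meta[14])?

1680

Block: @0: format [4B, align 4] → 4; @4: pitch [4B, align 4] → 8; @8: layer [2B, align 2] → 10; +2 pad (align 4); @12: stride [4B, align 4] → 16; size 16, align 4
@0: width [4B, align 4] → 4
@4: c [68B, align 4] → 72
@72: f [8B, align 8] → 80
@80: depth [4B, align 4] → 84
+4 pad (align 8)
@88: b [8B, align 8] → 96
@96: g [4B, align 4] → 100
@100: d [16B, align 4] → 116
+4 tail pad (align 8)
size 120, align 8
array of 14: 14 × 120 = 1680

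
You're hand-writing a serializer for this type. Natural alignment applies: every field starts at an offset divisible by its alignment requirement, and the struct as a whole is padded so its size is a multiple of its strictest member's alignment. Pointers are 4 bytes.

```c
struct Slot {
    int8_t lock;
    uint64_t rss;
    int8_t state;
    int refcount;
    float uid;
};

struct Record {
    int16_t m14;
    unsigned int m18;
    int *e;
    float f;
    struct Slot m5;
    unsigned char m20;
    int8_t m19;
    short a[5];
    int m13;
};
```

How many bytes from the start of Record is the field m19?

Slot: 0..1  lock  (1B, 1-aligned); 1..8  -- padding (7B); 8..16  rss  (8B, 8-aligned); 16..17  state  (1B, 1-aligned); 17..20  -- padding (3B); 20..24  refcount  (4B, 4-aligned); 24..28  uid  (4B, 4-aligned); 28..32  -- tail padding (4B); sizeof = 32, alignof = 8
0..2  m14  (2B, 2-aligned)
2..4  -- padding (2B)
4..8  m18  (4B, 4-aligned)
8..12  e  (4B, 4-aligned)
12..16  f  (4B, 4-aligned)
16..48  m5  (32B, 8-aligned)
48..49  m20  (1B, 1-aligned)
49..50  m19  (1B, 1-aligned)

49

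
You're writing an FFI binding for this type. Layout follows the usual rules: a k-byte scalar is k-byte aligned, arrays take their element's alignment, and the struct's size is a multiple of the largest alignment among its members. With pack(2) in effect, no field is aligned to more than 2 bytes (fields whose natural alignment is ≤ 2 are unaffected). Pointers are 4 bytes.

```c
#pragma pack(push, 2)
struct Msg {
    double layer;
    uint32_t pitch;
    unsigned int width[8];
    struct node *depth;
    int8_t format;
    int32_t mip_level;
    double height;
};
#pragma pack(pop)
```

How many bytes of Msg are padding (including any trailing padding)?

1

@0: layer [8B, align 2] → 8
@8: pitch [4B, align 2] → 12
@12: width [32B, align 2] → 44
@44: depth [4B, align 2] → 48
@48: format [1B, align 1] → 49
+1 pad (align 2)
@50: mip_level [4B, align 2] → 54
@54: height [8B, align 2] → 62
size 62, align 2
data bytes 61, size 62 → padding 1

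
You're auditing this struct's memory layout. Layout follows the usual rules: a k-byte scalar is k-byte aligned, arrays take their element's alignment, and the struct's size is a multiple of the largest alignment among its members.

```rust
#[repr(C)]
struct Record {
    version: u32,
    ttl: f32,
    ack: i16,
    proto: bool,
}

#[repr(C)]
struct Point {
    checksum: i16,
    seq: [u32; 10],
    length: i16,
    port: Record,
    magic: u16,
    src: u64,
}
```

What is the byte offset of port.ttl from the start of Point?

52

Record: @0: version [4B, align 4] → 4; @4: ttl [4B, align 4] → 8; @8: ack [2B, align 2] → 10; @10: proto [1B, align 1] → 11; +1 tail pad (align 4); size 12, align 4
@0: checksum [2B, align 2] → 2
+2 pad (align 4)
@4: seq [40B, align 4] → 44
@44: length [2B, align 2] → 46
+2 pad (align 4)
@48: port [12B, align 4] → 60
within Record: ttl at 4
48 + 4 = 52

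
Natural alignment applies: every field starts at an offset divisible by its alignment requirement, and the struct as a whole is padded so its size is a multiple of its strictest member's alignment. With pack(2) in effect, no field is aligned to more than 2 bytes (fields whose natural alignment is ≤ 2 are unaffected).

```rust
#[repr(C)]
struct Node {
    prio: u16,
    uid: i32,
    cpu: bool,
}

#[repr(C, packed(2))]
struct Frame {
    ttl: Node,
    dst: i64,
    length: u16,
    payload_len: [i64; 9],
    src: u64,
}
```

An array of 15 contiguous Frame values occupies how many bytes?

1530

Node: 0..2  prio  (2B, 2-aligned); 2..4  -- padding (2B); 4..8  uid  (4B, 4-aligned); 8..9  cpu  (1B, 1-aligned); 9..12  -- tail padding (3B); sizeof = 12, alignof = 4
0..12  ttl  (12B, 2-aligned)
12..20  dst  (8B, 2-aligned)
20..22  length  (2B, 2-aligned)
22..94  payload_len  (72B, 2-aligned)
94..102  src  (8B, 2-aligned)
sizeof = 102, alignof = 2
array of 15: 15 × 102 = 1530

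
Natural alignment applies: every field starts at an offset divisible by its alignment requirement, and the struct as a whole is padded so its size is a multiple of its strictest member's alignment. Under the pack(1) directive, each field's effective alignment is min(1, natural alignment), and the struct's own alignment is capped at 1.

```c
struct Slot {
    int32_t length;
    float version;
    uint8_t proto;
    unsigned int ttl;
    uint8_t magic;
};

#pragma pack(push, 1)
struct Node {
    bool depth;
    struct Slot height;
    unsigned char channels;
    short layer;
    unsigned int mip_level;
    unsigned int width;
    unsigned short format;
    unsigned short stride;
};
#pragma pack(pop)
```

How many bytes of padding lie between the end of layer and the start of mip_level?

0

Slot: length at 0 (size 4, align 4) → ends 4; version at 4 (size 4, align 4) → ends 8; proto at 8 (size 1, align 1) → ends 9; pad 3 to align 4 for ttl; ttl at 12 (size 4, align 4) → ends 16; magic at 16 (size 1, align 1) → ends 17; tail pad 3 to reach multiple of 4; total 20 bytes, alignment 4
depth at 0 (size 1, align 1) → ends 1
height at 1 (size 20, align 1) → ends 21
channels at 21 (size 1, align 1) → ends 22
layer at 22 (size 2, align 1) → ends 24
mip_level at 24 (size 4, align 1) → ends 28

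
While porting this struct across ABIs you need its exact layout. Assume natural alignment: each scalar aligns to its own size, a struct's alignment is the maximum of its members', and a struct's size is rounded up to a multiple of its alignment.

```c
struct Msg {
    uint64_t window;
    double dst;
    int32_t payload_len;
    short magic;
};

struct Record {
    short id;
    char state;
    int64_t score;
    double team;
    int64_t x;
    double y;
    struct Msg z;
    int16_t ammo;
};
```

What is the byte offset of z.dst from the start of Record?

48

Msg: 0..8  window  (8B, 8-aligned); 8..16  dst  (8B, 8-aligned); 16..20  payload_len  (4B, 4-aligned); 20..22  magic  (2B, 2-aligned); 22..24  -- tail padding (2B); sizeof = 24, alignof = 8
0..2  id  (2B, 2-aligned)
2..3  state  (1B, 1-aligned)
3..8  -- padding (5B)
8..16  score  (8B, 8-aligned)
16..24  team  (8B, 8-aligned)
24..32  x  (8B, 8-aligned)
32..40  y  (8B, 8-aligned)
40..64  z  (24B, 8-aligned)
within Msg: dst at 8
40 + 8 = 48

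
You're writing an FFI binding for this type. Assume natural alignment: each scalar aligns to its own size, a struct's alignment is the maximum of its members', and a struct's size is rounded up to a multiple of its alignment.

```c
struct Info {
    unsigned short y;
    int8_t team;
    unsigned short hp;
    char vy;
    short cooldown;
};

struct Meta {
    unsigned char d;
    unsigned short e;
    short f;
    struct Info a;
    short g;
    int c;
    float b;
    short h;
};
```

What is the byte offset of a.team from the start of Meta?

Info: 0..2  y  (2B, 2-aligned); 2..3  team  (1B, 1-aligned); 3..4  -- padding (1B); 4..6  hp  (2B, 2-aligned); 6..7  vy  (1B, 1-aligned); 7..8  -- padding (1B); 8..10  cooldown  (2B, 2-aligned); sizeof = 10, alignof = 2
0..1  d  (1B, 1-aligned)
1..2  -- padding (1B)
2..4  e  (2B, 2-aligned)
4..6  f  (2B, 2-aligned)
6..16  a  (10B, 2-aligned)
within Info: team at 2
6 + 2 = 8

8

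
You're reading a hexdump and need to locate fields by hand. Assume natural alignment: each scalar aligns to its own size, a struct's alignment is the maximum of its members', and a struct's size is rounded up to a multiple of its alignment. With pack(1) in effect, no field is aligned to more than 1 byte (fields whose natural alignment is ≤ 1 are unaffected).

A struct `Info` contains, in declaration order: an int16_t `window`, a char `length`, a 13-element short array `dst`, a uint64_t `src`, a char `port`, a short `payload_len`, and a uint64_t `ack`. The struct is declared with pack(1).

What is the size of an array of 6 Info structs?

288

0..2  window  (2B, 1-aligned)
2..3  length  (1B, 1-aligned)
3..29  dst  (26B, 1-aligned)
29..37  src  (8B, 1-aligned)
37..38  port  (1B, 1-aligned)
38..40  payload_len  (2B, 1-aligned)
40..48  ack  (8B, 1-aligned)
sizeof = 48, alignof = 1
array of 6: 6 × 48 = 288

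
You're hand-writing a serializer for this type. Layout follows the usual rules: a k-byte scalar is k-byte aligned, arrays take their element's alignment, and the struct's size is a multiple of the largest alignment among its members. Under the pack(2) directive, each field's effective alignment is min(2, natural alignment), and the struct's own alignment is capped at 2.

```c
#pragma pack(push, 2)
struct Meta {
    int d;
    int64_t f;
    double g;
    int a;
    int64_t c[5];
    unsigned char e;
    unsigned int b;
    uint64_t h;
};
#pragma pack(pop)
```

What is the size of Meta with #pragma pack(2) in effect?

78

@0: d [4B, align 2] → 4
@4: f [8B, align 2] → 12
@12: g [8B, align 2] → 20
@20: a [4B, align 2] → 24
@24: c [40B, align 2] → 64
@64: e [1B, align 1] → 65
+1 pad (align 2)
@66: b [4B, align 2] → 70
@70: h [8B, align 2] → 78
size 78, align 2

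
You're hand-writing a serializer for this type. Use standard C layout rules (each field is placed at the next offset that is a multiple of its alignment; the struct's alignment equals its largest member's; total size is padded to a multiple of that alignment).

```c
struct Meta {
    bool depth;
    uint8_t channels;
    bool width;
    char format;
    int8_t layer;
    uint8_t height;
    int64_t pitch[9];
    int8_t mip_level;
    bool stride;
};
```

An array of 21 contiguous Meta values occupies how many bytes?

0..1  depth  (1B, 1-aligned)
1..2  channels  (1B, 1-aligned)
2..3  width  (1B, 1-aligned)
3..4  format  (1B, 1-aligned)
4..5  layer  (1B, 1-aligned)
5..6  height  (1B, 1-aligned)
6..8  -- padding (2B)
8..80  pitch  (72B, 8-aligned)
80..81  mip_level  (1B, 1-aligned)
81..82  stride  (1B, 1-aligned)
82..88  -- tail padding (6B)
sizeof = 88, alignof = 8
array of 21: 21 × 88 = 1848

1848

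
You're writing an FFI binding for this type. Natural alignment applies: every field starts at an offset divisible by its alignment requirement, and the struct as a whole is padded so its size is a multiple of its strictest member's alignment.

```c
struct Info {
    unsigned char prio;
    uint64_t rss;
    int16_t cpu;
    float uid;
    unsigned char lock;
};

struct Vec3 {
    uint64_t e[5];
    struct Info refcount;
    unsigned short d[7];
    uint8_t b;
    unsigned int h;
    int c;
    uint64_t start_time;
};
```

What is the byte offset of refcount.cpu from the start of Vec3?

Info: 0..1  prio  (1B, 1-aligned); 1..8  -- padding (7B); 8..16  rss  (8B, 8-aligned); 16..18  cpu  (2B, 2-aligned); 18..20  -- padding (2B); 20..24  uid  (4B, 4-aligned); 24..25  lock  (1B, 1-aligned); 25..32  -- tail padding (7B); sizeof = 32, alignof = 8
0..40  e  (40B, 8-aligned)
40..72  refcount  (32B, 8-aligned)
within Info: cpu at 16
40 + 16 = 56

56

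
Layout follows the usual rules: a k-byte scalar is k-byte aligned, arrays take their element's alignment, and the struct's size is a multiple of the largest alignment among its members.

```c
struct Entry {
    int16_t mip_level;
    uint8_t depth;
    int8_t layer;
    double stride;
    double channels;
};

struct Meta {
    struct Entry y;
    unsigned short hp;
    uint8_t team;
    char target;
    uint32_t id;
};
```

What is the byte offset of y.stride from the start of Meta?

8

Entry: mip_level at 0 (size 2, align 2) → ends 2; depth at 2 (size 1, align 1) → ends 3; layer at 3 (size 1, align 1) → ends 4; pad 4 to align 8 for stride; stride at 8 (size 8, align 8) → ends 16; channels at 16 (size 8, align 8) → ends 24; total 24 bytes, alignment 8
y at 0 (size 24, align 8) → ends 24
within Entry: stride at 8
0 + 8 = 8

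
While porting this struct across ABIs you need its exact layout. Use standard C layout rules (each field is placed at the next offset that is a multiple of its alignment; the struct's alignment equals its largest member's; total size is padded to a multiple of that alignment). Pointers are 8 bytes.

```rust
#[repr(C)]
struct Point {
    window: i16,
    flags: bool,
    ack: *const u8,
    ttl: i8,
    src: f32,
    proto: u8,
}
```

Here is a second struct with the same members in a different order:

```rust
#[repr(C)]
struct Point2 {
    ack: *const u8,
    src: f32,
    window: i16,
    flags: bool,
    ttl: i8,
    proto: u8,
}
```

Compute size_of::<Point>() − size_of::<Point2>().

8

@0: window [2B, align 2] → 2
@2: flags [1B, align 1] → 3
+5 pad (align 8)
@8: ack [8B, align 8] → 16
@16: ttl [1B, align 1] → 17
+3 pad (align 4)
@20: src [4B, align 4] → 24
@24: proto [1B, align 1] → 25
+7 tail pad (align 8)
size 32, align 8
— Point2 —
@0: ack [8B, align 8] → 8
@8: src [4B, align 4] → 12
@12: window [2B, align 2] → 14
@14: flags [1B, align 1] → 15
@15: ttl [1B, align 1] → 16
@16: proto [1B, align 1] → 17
+7 tail pad (align 8)
size 24, align 8
32 − 24 = 8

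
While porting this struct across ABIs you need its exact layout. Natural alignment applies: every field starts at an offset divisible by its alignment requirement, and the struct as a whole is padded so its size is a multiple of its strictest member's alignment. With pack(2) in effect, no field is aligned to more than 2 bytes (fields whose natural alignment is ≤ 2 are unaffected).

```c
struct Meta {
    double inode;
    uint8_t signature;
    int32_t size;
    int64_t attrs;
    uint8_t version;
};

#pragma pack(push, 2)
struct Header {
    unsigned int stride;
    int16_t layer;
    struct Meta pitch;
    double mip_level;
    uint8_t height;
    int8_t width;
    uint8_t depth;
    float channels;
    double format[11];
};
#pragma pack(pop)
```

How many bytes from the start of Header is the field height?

46

Meta: inode at 0 (size 8, align 8) → ends 8; signature at 8 (size 1, align 1) → ends 9; pad 3 to align 4 for size; size at 12 (size 4, align 4) → ends 16; attrs at 16 (size 8, align 8) → ends 24; version at 24 (size 1, align 1) → ends 25; tail pad 7 to reach multiple of 8; total 32 bytes, alignment 8
stride at 0 (size 4, align 2) → ends 4
layer at 4 (size 2, align 2) → ends 6
pitch at 6 (size 32, align 2) → ends 38
mip_level at 38 (size 8, align 2) → ends 46
height at 46 (size 1, align 1) → ends 47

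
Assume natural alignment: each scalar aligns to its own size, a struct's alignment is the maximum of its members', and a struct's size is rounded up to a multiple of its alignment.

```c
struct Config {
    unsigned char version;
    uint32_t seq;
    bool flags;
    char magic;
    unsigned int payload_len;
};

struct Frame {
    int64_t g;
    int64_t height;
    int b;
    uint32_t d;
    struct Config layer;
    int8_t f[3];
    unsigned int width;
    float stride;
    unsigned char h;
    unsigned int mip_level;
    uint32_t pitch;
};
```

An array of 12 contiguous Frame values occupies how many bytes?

Config: 0..1  version  (1B, 1-aligned); 1..4  -- padding (3B); 4..8  seq  (4B, 4-aligned); 8..9  flags  (1B, 1-aligned); 9..10  magic  (1B, 1-aligned); 10..12  -- padding (2B); 12..16  payload_len  (4B, 4-aligned); sizeof = 16, alignof = 4
0..8  g  (8B, 8-aligned)
8..16  height  (8B, 8-aligned)
16..20  b  (4B, 4-aligned)
20..24  d  (4B, 4-aligned)
24..40  layer  (16B, 4-aligned)
40..43  f  (3B, 1-aligned)
43..44  -- padding (1B)
44..48  width  (4B, 4-aligned)
48..52  stride  (4B, 4-aligned)
52..53  h  (1B, 1-aligned)
53..56  -- padding (3B)
56..60  mip_level  (4B, 4-aligned)
60..64  pitch  (4B, 4-aligned)
sizeof = 64, alignof = 8
array of 12: 12 × 64 = 768

768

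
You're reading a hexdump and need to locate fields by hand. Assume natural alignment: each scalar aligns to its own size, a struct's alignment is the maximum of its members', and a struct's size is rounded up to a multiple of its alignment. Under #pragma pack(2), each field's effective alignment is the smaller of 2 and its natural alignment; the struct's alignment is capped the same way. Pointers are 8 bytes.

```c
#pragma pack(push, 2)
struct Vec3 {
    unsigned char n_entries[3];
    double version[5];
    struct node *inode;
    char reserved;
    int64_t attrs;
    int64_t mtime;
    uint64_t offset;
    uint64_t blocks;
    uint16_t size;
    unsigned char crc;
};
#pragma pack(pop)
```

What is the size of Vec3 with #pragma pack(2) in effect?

90

@0: n_entries [3B, align 1] → 3
+1 pad (align 2)
@4: version [40B, align 2] → 44
@44: inode [8B, align 2] → 52
@52: reserved [1B, align 1] → 53
+1 pad (align 2)
@54: attrs [8B, align 2] → 62
@62: mtime [8B, align 2] → 70
@70: offset [8B, align 2] → 78
@78: blocks [8B, align 2] → 86
@86: size [2B, align 2] → 88
@88: crc [1B, align 1] → 89
+1 tail pad (align 2)
size 90, align 2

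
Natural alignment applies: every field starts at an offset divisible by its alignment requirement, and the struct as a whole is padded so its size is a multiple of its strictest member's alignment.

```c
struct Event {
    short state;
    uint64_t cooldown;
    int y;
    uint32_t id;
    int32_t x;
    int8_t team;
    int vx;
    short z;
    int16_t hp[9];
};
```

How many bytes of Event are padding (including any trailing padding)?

9

state at 0 (size 2, align 2) → ends 2
pad 6 to align 8 for cooldown
cooldown at 8 (size 8, align 8) → ends 16
y at 16 (size 4, align 4) → ends 20
id at 20 (size 4, align 4) → ends 24
x at 24 (size 4, align 4) → ends 28
team at 28 (size 1, align 1) → ends 29
pad 3 to align 4 for vx
vx at 32 (size 4, align 4) → ends 36
z at 36 (size 2, align 2) → ends 38
hp at 38 (size 18, align 2) → ends 56
total 56 bytes, alignment 8
data bytes 47, size 56 → padding 9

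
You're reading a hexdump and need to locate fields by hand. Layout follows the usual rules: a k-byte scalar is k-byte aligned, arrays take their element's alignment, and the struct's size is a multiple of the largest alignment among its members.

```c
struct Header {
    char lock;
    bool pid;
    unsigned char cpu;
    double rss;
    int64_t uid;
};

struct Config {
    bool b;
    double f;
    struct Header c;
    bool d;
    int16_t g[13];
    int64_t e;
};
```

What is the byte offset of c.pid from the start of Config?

17

Header: @0: lock [1B, align 1] → 1; @1: pid [1B, align 1] → 2; @2: cpu [1B, align 1] → 3; +5 pad (align 8); @8: rss [8B, align 8] → 16; @16: uid [8B, align 8] → 24; size 24, align 8
@0: b [1B, align 1] → 1
+7 pad (align 8)
@8: f [8B, align 8] → 16
@16: c [24B, align 8] → 40
within Header: pid at 1
16 + 1 = 17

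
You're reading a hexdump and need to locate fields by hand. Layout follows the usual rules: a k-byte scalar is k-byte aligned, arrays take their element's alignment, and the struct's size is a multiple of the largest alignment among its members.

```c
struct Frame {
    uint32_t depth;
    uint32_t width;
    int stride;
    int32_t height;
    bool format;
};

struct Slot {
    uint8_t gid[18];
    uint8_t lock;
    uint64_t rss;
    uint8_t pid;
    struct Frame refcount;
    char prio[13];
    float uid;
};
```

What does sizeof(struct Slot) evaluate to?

Frame: @0: depth [4B, align 4] → 4; @4: width [4B, align 4] → 8; @8: stride [4B, align 4] → 12; @12: height [4B, align 4] → 16; @16: format [1B, align 1] → 17; +3 tail pad (align 4); size 20, align 4
@0: gid [18B, align 1] → 18
@18: lock [1B, align 1] → 19
+5 pad (align 8)
@24: rss [8B, align 8] → 32
@32: pid [1B, align 1] → 33
+3 pad (align 4)
@36: refcount [20B, align 4] → 56
@56: prio [13B, align 1] → 69
+3 pad (align 4)
@72: uid [4B, align 4] → 76
+4 tail pad (align 8)
size 80, align 8

80 bytes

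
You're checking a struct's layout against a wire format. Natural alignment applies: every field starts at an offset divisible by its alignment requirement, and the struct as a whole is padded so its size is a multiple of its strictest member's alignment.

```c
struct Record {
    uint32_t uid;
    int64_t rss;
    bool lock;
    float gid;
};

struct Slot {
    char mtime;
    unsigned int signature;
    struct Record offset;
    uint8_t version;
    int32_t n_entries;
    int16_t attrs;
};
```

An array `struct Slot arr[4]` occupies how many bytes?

192

Record: @0: uid [4B, align 4] → 4; +4 pad (align 8); @8: rss [8B, align 8] → 16; @16: lock [1B, align 1] → 17; +3 pad (align 4); @20: gid [4B, align 4] → 24; size 24, align 8
@0: mtime [1B, align 1] → 1
+3 pad (align 4)
@4: signature [4B, align 4] → 8
@8: offset [24B, align 8] → 32
@32: version [1B, align 1] → 33
+3 pad (align 4)
@36: n_entries [4B, align 4] → 40
@40: attrs [2B, align 2] → 42
+6 tail pad (align 8)
size 48, align 8
array of 4: 4 × 48 = 192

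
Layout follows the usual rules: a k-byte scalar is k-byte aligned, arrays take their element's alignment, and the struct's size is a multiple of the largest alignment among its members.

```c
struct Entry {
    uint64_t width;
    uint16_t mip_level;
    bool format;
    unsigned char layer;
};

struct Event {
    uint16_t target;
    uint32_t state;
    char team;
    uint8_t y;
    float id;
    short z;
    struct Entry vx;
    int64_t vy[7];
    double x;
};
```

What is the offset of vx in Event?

Entry: 0..8  width  (8B, 8-aligned); 8..10  mip_level  (2B, 2-aligned); 10..11  format  (1B, 1-aligned); 11..12  layer  (1B, 1-aligned); 12..16  -- tail padding (4B); sizeof = 16, alignof = 8
0..2  target  (2B, 2-aligned)
2..4  -- padding (2B)
4..8  state  (4B, 4-aligned)
8..9  team  (1B, 1-aligned)
9..10  y  (1B, 1-aligned)
10..12  -- padding (2B)
12..16  id  (4B, 4-aligned)
16..18  z  (2B, 2-aligned)
18..24  -- padding (6B)
24..40  vx  (16B, 8-aligned)

24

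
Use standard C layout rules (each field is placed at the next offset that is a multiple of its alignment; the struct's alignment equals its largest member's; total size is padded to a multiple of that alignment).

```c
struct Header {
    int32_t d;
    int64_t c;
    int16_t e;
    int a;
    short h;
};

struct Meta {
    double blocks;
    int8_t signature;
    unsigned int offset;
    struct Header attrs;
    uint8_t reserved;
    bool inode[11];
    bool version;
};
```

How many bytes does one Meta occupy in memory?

Header: 0..4  d  (4B, 4-aligned); 4..8  -- padding (4B); 8..16  c  (8B, 8-aligned); 16..18  e  (2B, 2-aligned); 18..20  -- padding (2B); 20..24  a  (4B, 4-aligned); 24..26  h  (2B, 2-aligned); 26..32  -- tail padding (6B); sizeof = 32, alignof = 8
0..8  blocks  (8B, 8-aligned)
8..9  signature  (1B, 1-aligned)
9..12  -- padding (3B)
12..16  offset  (4B, 4-aligned)
16..48  attrs  (32B, 8-aligned)
48..49  reserved  (1B, 1-aligned)
49..60  inode  (11B, 1-aligned)
60..61  version  (1B, 1-aligned)
61..64  -- tail padding (3B)
sizeof = 64, alignof = 8

64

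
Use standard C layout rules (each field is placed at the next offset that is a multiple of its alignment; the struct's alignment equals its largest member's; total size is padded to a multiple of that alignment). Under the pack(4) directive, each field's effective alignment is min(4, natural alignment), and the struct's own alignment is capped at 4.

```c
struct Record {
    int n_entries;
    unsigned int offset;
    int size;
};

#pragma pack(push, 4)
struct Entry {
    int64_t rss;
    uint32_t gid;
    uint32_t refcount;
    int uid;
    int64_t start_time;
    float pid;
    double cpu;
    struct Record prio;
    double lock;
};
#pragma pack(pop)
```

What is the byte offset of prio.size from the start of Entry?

Record: 0..4  n_entries  (4B, 4-aligned); 4..8  offset  (4B, 4-aligned); 8..12  size  (4B, 4-aligned); sizeof = 12, alignof = 4
0..8  rss  (8B, 4-aligned)
8..12  gid  (4B, 4-aligned)
12..16  refcount  (4B, 4-aligned)
16..20  uid  (4B, 4-aligned)
20..28  start_time  (8B, 4-aligned)
28..32  pid  (4B, 4-aligned)
32..40  cpu  (8B, 4-aligned)
40..52  prio  (12B, 4-aligned)
within Record: size at 8
40 + 8 = 48

48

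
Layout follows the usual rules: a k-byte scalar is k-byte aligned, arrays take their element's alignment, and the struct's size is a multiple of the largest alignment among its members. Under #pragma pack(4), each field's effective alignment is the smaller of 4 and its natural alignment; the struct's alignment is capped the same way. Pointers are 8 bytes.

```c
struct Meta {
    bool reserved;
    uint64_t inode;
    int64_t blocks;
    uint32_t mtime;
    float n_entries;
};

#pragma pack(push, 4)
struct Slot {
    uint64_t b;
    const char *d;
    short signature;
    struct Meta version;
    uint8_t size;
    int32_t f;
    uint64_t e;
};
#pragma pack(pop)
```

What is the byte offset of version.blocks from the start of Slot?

36

Meta: 0..1  reserved  (1B, 1-aligned); 1..8  -- padding (7B); 8..16  inode  (8B, 8-aligned); 16..24  blocks  (8B, 8-aligned); 24..28  mtime  (4B, 4-aligned); 28..32  n_entries  (4B, 4-aligned); sizeof = 32, alignof = 8
0..8  b  (8B, 4-aligned)
8..16  d  (8B, 4-aligned)
16..18  signature  (2B, 2-aligned)
18..20  -- padding (2B)
20..52  version  (32B, 4-aligned)
within Meta: blocks at 16
20 + 16 = 36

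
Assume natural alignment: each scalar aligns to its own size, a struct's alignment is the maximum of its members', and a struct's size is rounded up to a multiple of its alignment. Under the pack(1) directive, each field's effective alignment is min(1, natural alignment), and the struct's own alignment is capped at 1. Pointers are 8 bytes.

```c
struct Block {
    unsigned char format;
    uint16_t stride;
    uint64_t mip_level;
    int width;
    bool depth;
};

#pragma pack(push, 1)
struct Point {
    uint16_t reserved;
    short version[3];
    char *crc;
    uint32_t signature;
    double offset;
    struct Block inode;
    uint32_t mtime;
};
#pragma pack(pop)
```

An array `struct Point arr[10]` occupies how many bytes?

560

Block: @0: format [1B, align 1] → 1; +1 pad (align 2); @2: stride [2B, align 2] → 4; +4 pad (align 8); @8: mip_level [8B, align 8] → 16; @16: width [4B, align 4] → 20; @20: depth [1B, align 1] → 21; +3 tail pad (align 8); size 24, align 8
@0: reserved [2B, align 1] → 2
@2: version [6B, align 1] → 8
@8: crc [8B, align 1] → 16
@16: signature [4B, align 1] → 20
@20: offset [8B, align 1] → 28
@28: inode [24B, align 1] → 52
@52: mtime [4B, align 1] → 56
size 56, align 1
array of 10: 10 × 56 = 560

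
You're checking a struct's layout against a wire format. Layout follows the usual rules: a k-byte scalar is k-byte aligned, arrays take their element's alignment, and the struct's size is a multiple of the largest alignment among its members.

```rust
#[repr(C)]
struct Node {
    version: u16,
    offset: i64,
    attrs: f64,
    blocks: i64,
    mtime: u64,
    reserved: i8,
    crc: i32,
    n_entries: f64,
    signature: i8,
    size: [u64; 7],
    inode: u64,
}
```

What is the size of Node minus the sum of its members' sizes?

@0: version [2B, align 2] → 2
+6 pad (align 8)
@8: offset [8B, align 8] → 16
@16: attrs [8B, align 8] → 24
@24: blocks [8B, align 8] → 32
@32: mtime [8B, align 8] → 40
@40: reserved [1B, align 1] → 41
+3 pad (align 4)
@44: crc [4B, align 4] → 48
@48: n_entries [8B, align 8] → 56
@56: signature [1B, align 1] → 57
+7 pad (align 8)
@64: size [56B, align 8] → 120
@120: inode [8B, align 8] → 128
size 128, align 8
data bytes 112, size 128 → padding 16

16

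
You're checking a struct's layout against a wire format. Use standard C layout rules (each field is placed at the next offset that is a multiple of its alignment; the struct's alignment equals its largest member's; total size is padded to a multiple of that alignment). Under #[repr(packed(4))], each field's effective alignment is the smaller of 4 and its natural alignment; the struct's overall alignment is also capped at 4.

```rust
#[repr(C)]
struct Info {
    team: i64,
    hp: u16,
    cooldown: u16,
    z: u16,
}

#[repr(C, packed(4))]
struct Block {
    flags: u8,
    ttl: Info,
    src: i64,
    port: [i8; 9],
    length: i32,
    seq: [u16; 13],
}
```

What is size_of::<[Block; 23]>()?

1656

Info: @0: team [8B, align 8] → 8; @8: hp [2B, align 2] → 10; @10: cooldown [2B, align 2] → 12; @12: z [2B, align 2] → 14; +2 tail pad (align 8); size 16, align 8
@0: flags [1B, align 1] → 1
+3 pad (align 4)
@4: ttl [16B, align 4] → 20
@20: src [8B, align 4] → 28
@28: port [9B, align 1] → 37
+3 pad (align 4)
@40: length [4B, align 4] → 44
@44: seq [26B, align 2] → 70
+2 tail pad (align 4)
size 72, align 4
array of 23: 23 × 72 = 1656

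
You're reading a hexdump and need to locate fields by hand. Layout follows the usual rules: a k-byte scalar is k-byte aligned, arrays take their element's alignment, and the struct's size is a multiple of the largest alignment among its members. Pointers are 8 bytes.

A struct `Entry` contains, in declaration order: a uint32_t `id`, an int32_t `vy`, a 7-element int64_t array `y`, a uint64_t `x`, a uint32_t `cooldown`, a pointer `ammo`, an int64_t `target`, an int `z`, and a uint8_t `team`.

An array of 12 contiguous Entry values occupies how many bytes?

1248

id at 0 (size 4, align 4) → ends 4
vy at 4 (size 4, align 4) → ends 8
y at 8 (size 56, align 8) → ends 64
x at 64 (size 8, align 8) → ends 72
cooldown at 72 (size 4, align 4) → ends 76
pad 4 to align 8 for ammo
ammo at 80 (size 8, align 8) → ends 88
target at 88 (size 8, align 8) → ends 96
z at 96 (size 4, align 4) → ends 100
team at 100 (size 1, align 1) → ends 101
tail pad 3 to reach multiple of 8
total 104 bytes, alignment 8
array of 12: 12 × 104 = 1248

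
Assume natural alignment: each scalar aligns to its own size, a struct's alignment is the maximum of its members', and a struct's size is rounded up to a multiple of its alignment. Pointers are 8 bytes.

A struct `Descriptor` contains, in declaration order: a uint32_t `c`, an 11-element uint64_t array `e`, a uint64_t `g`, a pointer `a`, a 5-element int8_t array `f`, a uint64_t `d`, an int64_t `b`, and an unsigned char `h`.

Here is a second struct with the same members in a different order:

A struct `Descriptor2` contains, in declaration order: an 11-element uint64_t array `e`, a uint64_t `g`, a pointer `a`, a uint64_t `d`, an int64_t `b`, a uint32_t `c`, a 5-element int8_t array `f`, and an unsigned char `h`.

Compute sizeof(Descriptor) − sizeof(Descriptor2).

8

0..4  c  (4B, 4-aligned)
4..8  -- padding (4B)
8..96  e  (88B, 8-aligned)
96..104  g  (8B, 8-aligned)
104..112  a  (8B, 8-aligned)
112..117  f  (5B, 1-aligned)
117..120  -- padding (3B)
120..128  d  (8B, 8-aligned)
128..136  b  (8B, 8-aligned)
136..137  h  (1B, 1-aligned)
137..144  -- tail padding (7B)
sizeof = 144, alignof = 8
— Descriptor2 —
0..88  e  (88B, 8-aligned)
88..96  g  (8B, 8-aligned)
96..104  a  (8B, 8-aligned)
104..112  d  (8B, 8-aligned)
112..120  b  (8B, 8-aligned)
120..124  c  (4B, 4-aligned)
124..129  f  (5B, 1-aligned)
129..130  h  (1B, 1-aligned)
130..136  -- tail padding (6B)
sizeof = 136, alignof = 8
144 − 136 = 8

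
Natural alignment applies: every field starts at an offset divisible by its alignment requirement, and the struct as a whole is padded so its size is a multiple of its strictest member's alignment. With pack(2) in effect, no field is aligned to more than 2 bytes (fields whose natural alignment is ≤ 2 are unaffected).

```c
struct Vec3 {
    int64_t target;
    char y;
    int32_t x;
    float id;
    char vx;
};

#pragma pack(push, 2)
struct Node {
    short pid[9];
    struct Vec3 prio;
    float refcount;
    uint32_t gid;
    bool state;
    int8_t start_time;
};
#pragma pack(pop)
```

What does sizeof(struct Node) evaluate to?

Vec3: target at 0 (size 8, align 8) → ends 8; y at 8 (size 1, align 1) → ends 9; pad 3 to align 4 for x; x at 12 (size 4, align 4) → ends 16; id at 16 (size 4, align 4) → ends 20; vx at 20 (size 1, align 1) → ends 21; tail pad 3 to reach multiple of 8; total 24 bytes, alignment 8
pid at 0 (size 18, align 2) → ends 18
prio at 18 (size 24, align 2) → ends 42
refcount at 42 (size 4, align 2) → ends 46
gid at 46 (size 4, align 2) → ends 50
state at 50 (size 1, align 1) → ends 51
start_time at 51 (size 1, align 1) → ends 52
total 52 bytes, alignment 2

52 bytes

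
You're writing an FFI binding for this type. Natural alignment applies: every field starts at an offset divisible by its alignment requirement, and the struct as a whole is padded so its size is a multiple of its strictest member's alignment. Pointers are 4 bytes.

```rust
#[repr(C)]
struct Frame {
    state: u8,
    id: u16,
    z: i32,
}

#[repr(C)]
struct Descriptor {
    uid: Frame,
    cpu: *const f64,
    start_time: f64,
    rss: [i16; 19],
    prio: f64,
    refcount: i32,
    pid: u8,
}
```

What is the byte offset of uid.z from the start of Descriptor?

Frame: state at 0 (size 1, align 1) → ends 1; pad 1 to align 2 for id; id at 2 (size 2, align 2) → ends 4; z at 4 (size 4, align 4) → ends 8; total 8 bytes, alignment 4
uid at 0 (size 8, align 4) → ends 8
within Frame: z at 4
0 + 4 = 4

4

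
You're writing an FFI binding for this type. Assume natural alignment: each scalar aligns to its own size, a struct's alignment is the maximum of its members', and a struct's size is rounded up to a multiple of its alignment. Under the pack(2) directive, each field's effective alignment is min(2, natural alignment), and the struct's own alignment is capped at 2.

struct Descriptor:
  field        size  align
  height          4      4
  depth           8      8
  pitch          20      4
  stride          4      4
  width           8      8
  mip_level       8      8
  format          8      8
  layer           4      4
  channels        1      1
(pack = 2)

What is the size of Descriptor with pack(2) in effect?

@0: height [4B, align 2] → 4
@4: depth [8B, align 2] → 12
@12: pitch [20B, align 2] → 32
@32: stride [4B, align 2] → 36
@36: width [8B, align 2] → 44
@44: mip_level [8B, align 2] → 52
@52: format [8B, align 2] → 60
@60: layer [4B, align 2] → 64
@64: channels [1B, align 1] → 65
+1 tail pad (align 2)
size 66, align 2

66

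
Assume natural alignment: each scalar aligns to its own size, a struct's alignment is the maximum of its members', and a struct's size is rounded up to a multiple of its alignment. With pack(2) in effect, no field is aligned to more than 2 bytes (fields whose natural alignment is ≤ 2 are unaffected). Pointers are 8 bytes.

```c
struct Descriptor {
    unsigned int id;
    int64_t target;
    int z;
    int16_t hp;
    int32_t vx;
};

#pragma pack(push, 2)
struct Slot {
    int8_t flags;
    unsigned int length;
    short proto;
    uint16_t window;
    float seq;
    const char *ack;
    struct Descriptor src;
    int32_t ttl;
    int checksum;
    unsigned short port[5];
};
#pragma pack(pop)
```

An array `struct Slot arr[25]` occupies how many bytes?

1800

Descriptor: @0: id [4B, align 4] → 4; +4 pad (align 8); @8: target [8B, align 8] → 16; @16: z [4B, align 4] → 20; @20: hp [2B, align 2] → 22; +2 pad (align 4); @24: vx [4B, align 4] → 28; +4 tail pad (align 8); size 32, align 8
@0: flags [1B, align 1] → 1
+1 pad (align 2)
@2: length [4B, align 2] → 6
@6: proto [2B, align 2] → 8
@8: window [2B, align 2] → 10
@10: seq [4B, align 2] → 14
@14: ack [8B, align 2] → 22
@22: src [32B, align 2] → 54
@54: ttl [4B, align 2] → 58
@58: checksum [4B, align 2] → 62
@62: port [10B, align 2] → 72
size 72, align 2
array of 25: 25 × 72 = 1800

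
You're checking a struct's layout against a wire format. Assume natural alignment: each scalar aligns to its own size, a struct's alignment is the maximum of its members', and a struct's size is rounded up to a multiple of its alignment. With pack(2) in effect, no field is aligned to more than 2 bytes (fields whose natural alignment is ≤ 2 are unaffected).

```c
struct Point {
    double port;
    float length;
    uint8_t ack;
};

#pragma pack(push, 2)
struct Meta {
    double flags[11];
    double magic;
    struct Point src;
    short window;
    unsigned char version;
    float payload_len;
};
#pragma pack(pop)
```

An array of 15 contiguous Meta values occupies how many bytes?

1800

Point: 0..8  port  (8B, 8-aligned); 8..12  length  (4B, 4-aligned); 12..13  ack  (1B, 1-aligned); 13..16  -- tail padding (3B); sizeof = 16, alignof = 8
0..88  flags  (88B, 2-aligned)
88..96  magic  (8B, 2-aligned)
96..112  src  (16B, 2-aligned)
112..114  window  (2B, 2-aligned)
114..115  version  (1B, 1-aligned)
115..116  -- padding (1B)
116..120  payload_len  (4B, 2-aligned)
sizeof = 120, alignof = 2
array of 15: 15 × 120 = 1800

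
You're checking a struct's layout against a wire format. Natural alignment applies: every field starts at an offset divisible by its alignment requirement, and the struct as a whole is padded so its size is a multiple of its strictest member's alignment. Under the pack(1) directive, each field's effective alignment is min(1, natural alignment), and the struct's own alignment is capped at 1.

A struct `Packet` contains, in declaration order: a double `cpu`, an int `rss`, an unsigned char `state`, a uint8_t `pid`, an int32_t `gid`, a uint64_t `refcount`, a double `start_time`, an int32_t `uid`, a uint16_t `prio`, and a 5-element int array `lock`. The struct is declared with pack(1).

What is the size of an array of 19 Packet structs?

@0: cpu [8B, align 1] → 8
@8: rss [4B, align 1] → 12
@12: state [1B, align 1] → 13
@13: pid [1B, align 1] → 14
@14: gid [4B, align 1] → 18
@18: refcount [8B, align 1] → 26
@26: start_time [8B, align 1] → 34
@34: uid [4B, align 1] → 38
@38: prio [2B, align 1] → 40
@40: lock [20B, align 1] → 60
size 60, align 1
array of 19: 19 × 60 = 1140

1140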